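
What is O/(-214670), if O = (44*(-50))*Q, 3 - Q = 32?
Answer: -6380/21467 ≈ -0.29720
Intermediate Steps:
Q = -29 (Q = 3 - 1*32 = 3 - 32 = -29)
O = 63800 (O = (44*(-50))*(-29) = -2200*(-29) = 63800)
O/(-214670) = 63800/(-214670) = 63800*(-1/214670) = -6380/21467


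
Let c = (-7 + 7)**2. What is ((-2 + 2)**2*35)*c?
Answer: 0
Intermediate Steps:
c = 0 (c = 0**2 = 0)
((-2 + 2)**2*35)*c = ((-2 + 2)**2*35)*0 = (0**2*35)*0 = (0*35)*0 = 0*0 = 0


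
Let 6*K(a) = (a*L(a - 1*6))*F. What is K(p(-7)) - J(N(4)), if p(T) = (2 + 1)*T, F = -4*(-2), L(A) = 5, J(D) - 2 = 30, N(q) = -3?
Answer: -172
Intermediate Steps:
J(D) = 32 (J(D) = 2 + 30 = 32)
F = 8
p(T) = 3*T
K(a) = 20*a/3 (K(a) = ((a*5)*8)/6 = ((5*a)*8)/6 = (40*a)/6 = 20*a/3)
K(p(-7)) - J(N(4)) = 20*(3*(-7))/3 - 1*32 = (20/3)*(-21) - 32 = -140 - 32 = -172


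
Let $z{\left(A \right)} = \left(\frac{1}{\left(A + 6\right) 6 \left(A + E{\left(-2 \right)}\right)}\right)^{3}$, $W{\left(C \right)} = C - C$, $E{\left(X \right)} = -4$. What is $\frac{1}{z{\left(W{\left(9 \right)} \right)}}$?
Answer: $-2985984$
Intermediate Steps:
$W{\left(C \right)} = 0$
$z{\left(A \right)} = \frac{1}{\left(-24 + 6 A\right)^{3} \left(6 + A\right)^{3}}$ ($z{\left(A \right)} = \left(\frac{1}{\left(A + 6\right) 6 \left(A - 4\right)}\right)^{3} = \left(\frac{1}{\left(6 + A\right) 6 \left(-4 + A\right)}\right)^{3} = \left(\frac{1}{\left(6 + A\right) \left(-24 + 6 A\right)}\right)^{3} = \left(\frac{1}{\left(-24 + 6 A\right) \left(6 + A\right)}\right)^{3} = \frac{1}{\left(-24 + 6 A\right)^{3} \left(6 + A\right)^{3}}$)
$\frac{1}{z{\left(W{\left(9 \right)} \right)}} = \frac{1}{\frac{1}{216} \frac{1}{\left(-4 + 0\right)^{3}} \frac{1}{\left(6 + 0\right)^{3}}} = \frac{1}{\frac{1}{216} \frac{1}{-64} \cdot \frac{1}{216}} = \frac{1}{\frac{1}{216} \left(- \frac{1}{64}\right) \frac{1}{216}} = \frac{1}{- \frac{1}{2985984}} = -2985984$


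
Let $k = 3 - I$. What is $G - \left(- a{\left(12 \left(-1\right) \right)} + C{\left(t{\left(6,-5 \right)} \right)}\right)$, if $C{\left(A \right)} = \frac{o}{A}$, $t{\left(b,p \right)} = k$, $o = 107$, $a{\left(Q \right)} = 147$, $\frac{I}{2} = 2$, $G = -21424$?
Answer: $-21170$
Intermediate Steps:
$I = 4$ ($I = 2 \cdot 2 = 4$)
$k = -1$ ($k = 3 - 4 = -1$)
$t{\left(b,p \right)} = -1$
$C{\left(A \right)} = \frac{107}{A}$
$G - \left(- a{\left(12 \left(-1\right) \right)} + C{\left(t{\left(6,-5 \right)} \right)}\right) = -21424 + \left(147 - \frac{107}{-1}\right) = -21424 + \left(147 - 107 \left(-1\right)\right) = -21424 + \left(147 - -107\right) = -21424 + \left(147 + 107\right) = -21424 + 254 = -21170$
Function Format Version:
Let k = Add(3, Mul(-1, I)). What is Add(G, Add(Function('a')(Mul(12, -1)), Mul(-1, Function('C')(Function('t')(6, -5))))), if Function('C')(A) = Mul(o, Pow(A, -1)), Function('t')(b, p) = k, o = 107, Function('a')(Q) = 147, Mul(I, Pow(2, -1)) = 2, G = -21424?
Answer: -21170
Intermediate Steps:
I = 4 (I = Mul(2, 2) = 4)
k = -1 (k = Add(3, Mul(-1, 4)) = Add(3, -4) = -1)
Function('t')(b, p) = -1
Function('C')(A) = Mul(107, Pow(A, -1))
Add(G, Add(Function('a')(Mul(12, -1)), Mul(-1, Function('C')(Function('t')(6, -5))))) = Add(-21424, Add(147, Mul(-1, Mul(107, Pow(-1, -1))))) = Add(-21424, Add(147, Mul(-1, Mul(107, -1)))) = Add(-21424, Add(147, Mul(-1, -107))) = Add(-21424, Add(147, 107)) = Add(-21424, 254) = -21170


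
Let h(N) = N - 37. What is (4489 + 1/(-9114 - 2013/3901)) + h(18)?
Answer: 158934095789/35555727 ≈ 4470.0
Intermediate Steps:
h(N) = -37 + N
(4489 + 1/(-9114 - 2013/3901)) + h(18) = (4489 + 1/(-9114 - 2013/3901)) + (-37 + 18) = (4489 + 1/(-9114 - 2013*1/3901)) - 19 = (4489 + 1/(-9114 - 2013/3901)) - 19 = (4489 + 1/(-35555727/3901)) - 19 = (4489 - 3901/35555727) - 19 = 159609654602/35555727 - 19 = 158934095789/35555727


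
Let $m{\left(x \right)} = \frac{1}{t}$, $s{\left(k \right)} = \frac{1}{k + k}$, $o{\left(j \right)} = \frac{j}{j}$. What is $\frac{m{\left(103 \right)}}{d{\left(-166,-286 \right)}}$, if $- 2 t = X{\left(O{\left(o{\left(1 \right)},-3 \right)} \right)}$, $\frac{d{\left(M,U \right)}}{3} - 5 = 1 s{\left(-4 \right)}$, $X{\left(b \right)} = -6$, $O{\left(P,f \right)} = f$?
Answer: $\frac{8}{351} \approx 0.022792$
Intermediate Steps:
$o{\left(j \right)} = 1$
$s{\left(k \right)} = \frac{1}{2 k}$
$d{\left(M,U \right)} = \frac{117}{8}$ ($d{\left(M,U \right)} = 15 + 3 \cdot 1 \frac{1}{2 \left(-4\right)} = 15 + 3 \cdot 1 \cdot \frac{1}{2} \left(- \frac{1}{4}\right) = 15 + 3 \cdot 1 \left(- \frac{1}{8}\right) = 15 + 3 \left(- \frac{1}{8}\right) = 15 - \frac{3}{8} = \frac{117}{8}$)
$t = 3$ ($t = \left(- \frac{1}{2}\right) \left(-6\right) = 3$)
$m{\left(x \right)} = \frac{1}{3}$
$\frac{m{\left(103 \right)}}{d{\left(-166,-286 \right)}} = \frac{1}{3 \cdot \frac{117}{8}} = \frac{1}{3} \cdot \frac{8}{117} = \frac{8}{351}$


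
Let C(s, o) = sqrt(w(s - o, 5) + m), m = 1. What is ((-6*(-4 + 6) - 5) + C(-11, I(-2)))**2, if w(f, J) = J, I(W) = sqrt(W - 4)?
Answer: (17 - sqrt(6))**2 ≈ 211.72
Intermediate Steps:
I(W) = sqrt(-4 + W)
C(s, o) = sqrt(6) (C(s, o) = sqrt(5 + 1) = sqrt(6))
((-6*(-4 + 6) - 5) + C(-11, I(-2)))**2 = ((-6*(-4 + 6) - 5) + sqrt(6))**2 = ((-6*2 - 5) + sqrt(6))**2 = ((-12 - 5) + sqrt(6))**2 = (-17 + sqrt(6))**2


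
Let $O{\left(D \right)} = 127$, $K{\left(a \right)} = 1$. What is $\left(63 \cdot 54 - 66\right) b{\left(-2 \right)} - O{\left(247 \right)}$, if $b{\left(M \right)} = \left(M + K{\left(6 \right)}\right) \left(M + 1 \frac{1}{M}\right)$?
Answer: $8213$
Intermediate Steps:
$b{\left(M \right)} = \left(1 + M\right) \left(M + \frac{1}{M}\right)$ ($b{\left(M \right)} = \left(M + 1\right) \left(M + 1 \frac{1}{M}\right) = \left(1 + M\right) \left(M + \frac{1}{M}\right)$)
$\left(63 \cdot 54 - 66\right) b{\left(-2 \right)} - O{\left(247 \right)} = \left(63 \cdot 54 - 66\right) \left(1 - 2 + \frac{1}{-2} + \left(-2\right)^{2}\right) - 127 = \left(3402 - 66\right) \left(1 - 2 - \frac{1}{2} + 4\right) - 127 = 3336 \cdot \frac{5}{2} - 127 = 8340 - 127 = 8213$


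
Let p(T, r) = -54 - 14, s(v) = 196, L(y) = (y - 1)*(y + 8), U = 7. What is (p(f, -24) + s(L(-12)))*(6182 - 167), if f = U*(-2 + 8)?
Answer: 769920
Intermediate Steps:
L(y) = (-1 + y)*(8 + y)
f = 42 (f = 7*(-2 + 8) = 7*6 = 42)
p(T, r) = -68
(p(f, -24) + s(L(-12)))*(6182 - 167) = (-68 + 196)*(6182 - 167) = 128*6015 = 769920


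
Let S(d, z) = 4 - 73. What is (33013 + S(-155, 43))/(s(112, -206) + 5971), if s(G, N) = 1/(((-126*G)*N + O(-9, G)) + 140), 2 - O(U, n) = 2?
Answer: 95775192128/17358962853 ≈ 5.5173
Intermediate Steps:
S(d, z) = -69
O(U, n) = 0 (O(U, n) = 2 - 1*2 = 2 - 2 = 0)
s(G, N) = 1/(140 - 126*G*N) (s(G, N) = 1/(((-126*G)*N + 0) + 140) = 1/((-126*G*N + 0) + 140) = 1/(-126*G*N + 140) = 1/(140 - 126*G*N))
(33013 + S(-155, 43))/(s(112, -206) + 5971) = (33013 - 69)/(1/(14*(10 - 9*112*(-206))) + 5971) = 32944/(1/(14*(10 + 207648)) + 5971) = 32944/((1/14)/207658 + 5971) = 32944/((1/14)*(1/207658) + 5971) = 32944/(1/2907212 + 5971) = 32944/(17358962853/2907212) = 32944*(2907212/17358962853) = 95775192128/17358962853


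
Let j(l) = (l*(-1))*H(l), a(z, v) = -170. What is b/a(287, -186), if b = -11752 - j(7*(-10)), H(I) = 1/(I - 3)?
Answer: 428913/6205 ≈ 69.124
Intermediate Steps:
H(I) = 1/(-3 + I)
j(l) = -l/(-3 + l) (j(l) = (l*(-1))/(-3 + l) = (-l)/(-3 + l) = -l/(-3 + l))
b = -857826/73 (b = -11752 - (-1)*7*(-10)/(-3 + 7*(-10)) = -11752 - (-1)*(-70)/(-3 - 70) = -11752 - (-1)*(-70)/(-73) = -11752 - (-1)*(-70)*(-1)/73 = -11752 - 1*(-70/73) = -11752 + 70/73 = -857826/73 ≈ -11751.)
b/a(287, -186) = -857826/73/(-170) = -857826/73*(-1/170) = 428913/6205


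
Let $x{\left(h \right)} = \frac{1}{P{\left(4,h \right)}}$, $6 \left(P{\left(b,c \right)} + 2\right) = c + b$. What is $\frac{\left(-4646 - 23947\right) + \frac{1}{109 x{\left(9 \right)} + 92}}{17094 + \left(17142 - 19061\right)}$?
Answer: $- \frac{21330377}{11320550} \approx -1.8842$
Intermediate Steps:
$P{\left(b,c \right)} = -2 + \frac{b}{6} + \frac{c}{6}$ ($P{\left(b,c \right)} = -2 + \frac{c + b}{6} = -2 + \frac{b + c}{6} = -2 + \left(\frac{b}{6} + \frac{c}{6}\right) = -2 + \frac{b}{6} + \frac{c}{6}$)
$x{\left(h \right)} = \frac{1}{- \frac{4}{3} + \frac{h}{6}}$ ($x{\left(h \right)} = \frac{1}{-2 + \frac{1}{6} \cdot 4 + \frac{h}{6}} = \frac{1}{-2 + \frac{2}{3} + \frac{h}{6}} = \frac{1}{- \frac{4}{3} + \frac{h}{6}}$)
$\frac{\left(-4646 - 23947\right) + \frac{1}{109 x{\left(9 \right)} + 92}}{17094 + \left(17142 - 19061\right)} = \frac{\left(-4646 - 23947\right) + \frac{1}{109 \frac{6}{-8 + 9} + 92}}{17094 + \left(17142 - 19061\right)} = \frac{\left(-4646 - 23947\right) + \frac{1}{109 \cdot \frac{6}{1} + 92}}{17094 + \left(17142 - 19061\right)} = \frac{-28593 + \frac{1}{109 \cdot 6 \cdot 1 + 92}}{17094 - 1919} = \frac{-28593 + \frac{1}{109 \cdot 6 + 92}}{15175} = \left(-28593 + \frac{1}{654 + 92}\right) \frac{1}{15175} = \left(-28593 + \frac{1}{746}\right) \frac{1}{15175} = \left(- \frac{21330377}{746}\right) \frac{1}{15175} = - \frac{21330377}{11320550}$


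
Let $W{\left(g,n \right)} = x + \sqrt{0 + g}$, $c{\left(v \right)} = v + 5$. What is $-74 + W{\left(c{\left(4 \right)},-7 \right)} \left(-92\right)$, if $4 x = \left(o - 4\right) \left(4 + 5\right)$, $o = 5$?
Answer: $-557$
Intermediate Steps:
$x = \frac{9}{4}$ ($x = \frac{\left(5 - 4\right) \left(4 + 5\right)}{4} = \frac{1 \cdot 9}{4} = \frac{1}{4} \cdot 9 = \frac{9}{4} \approx 2.25$)
$c{\left(v \right)} = 5 + v$
$W{\left(g,n \right)} = \frac{9}{4} + \sqrt{g}$ ($W{\left(g,n \right)} = \frac{9}{4} + \sqrt{0 + g} = \frac{9}{4} + \sqrt{g}$)
$-74 + W{\left(c{\left(4 \right)},-7 \right)} \left(-92\right) = -74 + \left(\frac{9}{4} + \sqrt{5 + 4}\right) \left(-92\right) = -74 + \left(\frac{9}{4} + \sqrt{9}\right) \left(-92\right) = -74 + \left(\frac{9}{4} + 3\right) \left(-92\right) = -74 + \frac{21}{4} \left(-92\right) = -74 - 483 = -557$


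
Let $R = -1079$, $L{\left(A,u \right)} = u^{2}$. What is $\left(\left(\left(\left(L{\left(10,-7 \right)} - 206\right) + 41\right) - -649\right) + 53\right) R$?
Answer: $-632294$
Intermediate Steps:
$\left(\left(\left(\left(L{\left(10,-7 \right)} - 206\right) + 41\right) - -649\right) + 53\right) R = \left(\left(\left(\left(\left(-7\right)^{2} - 206\right) + 41\right) - -649\right) + 53\right) \left(-1079\right) = \left(\left(\left(\left(49 - 206\right) + 41\right) + 649\right) + 53\right) \left(-1079\right) = \left(\left(\left(-157 + 41\right) + 649\right) + 53\right) \left(-1079\right) = \left(\left(-116 + 649\right) + 53\right) \left(-1079\right) = \left(533 + 53\right) \left(-1079\right) = 586 \left(-1079\right) = -632294$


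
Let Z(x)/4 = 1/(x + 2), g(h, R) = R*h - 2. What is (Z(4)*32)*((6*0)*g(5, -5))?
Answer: 0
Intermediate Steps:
g(h, R) = -2 + R*h
Z(x) = 4/(2 + x) (Z(x) = 4/(x + 2) = 4/(2 + x))
(Z(4)*32)*((6*0)*g(5, -5)) = ((4/(2 + 4))*32)*((6*0)*(-2 - 5*5)) = ((4/6)*32)*(0*(-2 - 25)) = ((4*(1/6))*32)*(0*(-27)) = ((2/3)*32)*0 = (64/3)*0 = 0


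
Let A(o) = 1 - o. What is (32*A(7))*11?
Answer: -2112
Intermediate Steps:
(32*A(7))*11 = (32*(1 - 1*7))*11 = (32*(1 - 7))*11 = (32*(-6))*11 = -192*11 = -2112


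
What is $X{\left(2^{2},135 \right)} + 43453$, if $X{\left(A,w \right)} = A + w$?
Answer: $43592$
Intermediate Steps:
$X{\left(2^{2},135 \right)} + 43453 = \left(2^{2} + 135\right) + 43453 = \left(4 + 135\right) + 43453 = 139 + 43453 = 43592$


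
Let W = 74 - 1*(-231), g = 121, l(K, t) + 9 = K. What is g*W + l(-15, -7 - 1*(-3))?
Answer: 36881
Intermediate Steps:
l(K, t) = -9 + K
W = 305 (W = 74 + 231 = 305)
g*W + l(-15, -7 - 1*(-3)) = 121*305 + (-9 - 15) = 36905 - 24 = 36881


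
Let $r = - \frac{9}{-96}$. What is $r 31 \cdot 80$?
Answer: $\frac{465}{2} \approx 232.5$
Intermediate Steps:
$r = \frac{3}{32}$ ($r = \left(-9\right) \left(- \frac{1}{96}\right) = \frac{3}{32} \approx 0.09375$)
$r 31 \cdot 80 = \frac{3}{32} \cdot 31 \cdot 80 = \frac{93}{32} \cdot 80 = \frac{465}{2}$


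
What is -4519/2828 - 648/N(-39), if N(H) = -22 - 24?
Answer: 812335/65044 ≈ 12.489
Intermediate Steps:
N(H) = -46
-4519/2828 - 648/N(-39) = -4519/2828 - 648/(-46) = -4519*1/2828 - 648*(-1/46) = -4519/2828 + 324/23 = 812335/65044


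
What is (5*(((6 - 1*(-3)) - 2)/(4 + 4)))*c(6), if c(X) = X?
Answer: 105/4 ≈ 26.250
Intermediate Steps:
(5*(((6 - 1*(-3)) - 2)/(4 + 4)))*c(6) = (5*(((6 - 1*(-3)) - 2)/(4 + 4)))*6 = (5*(((6 + 3) - 2)/8))*6 = (5*((9 - 2)*(1/8)))*6 = (5*(7*(1/8)))*6 = (5*(7/8))*6 = (35/8)*6 = 105/4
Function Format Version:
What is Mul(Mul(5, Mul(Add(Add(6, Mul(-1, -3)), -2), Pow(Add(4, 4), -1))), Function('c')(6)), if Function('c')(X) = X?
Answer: Rational(105, 4) ≈ 26.250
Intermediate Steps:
Mul(Mul(5, Mul(Add(Add(6, Mul(-1, -3)), -2), Pow(Add(4, 4), -1))), Function('c')(6)) = Mul(Mul(5, Mul(Add(Add(6, Mul(-1, -3)), -2), Pow(Add(4, 4), -1))), 6) = Mul(Mul(5, Mul(Add(Add(6, 3), -2), Pow(8, -1))), 6) = Mul(Mul(5, Mul(Add(9, -2), Rational(1, 8))), 6) = Mul(Mul(5, Mul(7, Rational(1, 8))), 6) = Mul(Mul(5, Rational(7, 8)), 6) = Mul(Rational(35, 8), 6) = Rational(105, 4)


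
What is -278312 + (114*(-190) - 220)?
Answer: -300192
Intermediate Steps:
-278312 + (114*(-190) - 220) = -278312 + (-21660 - 220) = -278312 - 21880 = -300192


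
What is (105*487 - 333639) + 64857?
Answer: -217647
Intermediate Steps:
(105*487 - 333639) + 64857 = (51135 - 333639) + 64857 = -282504 + 64857 = -217647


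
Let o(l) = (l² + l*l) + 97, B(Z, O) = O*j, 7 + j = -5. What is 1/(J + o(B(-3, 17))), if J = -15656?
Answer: 1/67673 ≈ 1.4777e-5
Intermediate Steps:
j = -12 (j = -7 - 5 = -12)
B(Z, O) = -12*O (B(Z, O) = O*(-12) = -12*O)
o(l) = 97 + 2*l² (o(l) = (l² + l²) + 97 = 2*l² + 97 = 97 + 2*l²)
1/(J + o(B(-3, 17))) = 1/(-15656 + (97 + 2*(-12*17)²)) = 1/(-15656 + (97 + 2*(-204)²)) = 1/(-15656 + (97 + 2*41616)) = 1/(-15656 + (97 + 83232)) = 1/(-15656 + 83329) = 1/67673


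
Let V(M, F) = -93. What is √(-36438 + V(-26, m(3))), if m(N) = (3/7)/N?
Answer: 9*I*√451 ≈ 191.13*I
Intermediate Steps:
m(N) = 3/(7*N) (m(N) = (3*(⅐))/N = 3/(7*N))
√(-36438 + V(-26, m(3))) = √(-36438 - 93) = √(-36531) = 9*I*√451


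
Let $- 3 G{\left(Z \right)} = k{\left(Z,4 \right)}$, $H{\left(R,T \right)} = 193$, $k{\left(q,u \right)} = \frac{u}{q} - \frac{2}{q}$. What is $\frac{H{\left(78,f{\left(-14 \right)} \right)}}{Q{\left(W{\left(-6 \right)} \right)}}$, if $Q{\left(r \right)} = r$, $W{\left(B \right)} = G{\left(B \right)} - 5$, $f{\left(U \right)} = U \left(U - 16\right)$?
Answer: $- \frac{1737}{44} \approx -39.477$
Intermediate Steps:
$k{\left(q,u \right)} = - \frac{2}{q} + \frac{u}{q}$
$f{\left(U \right)} = U \left(-16 + U\right)$
$G{\left(Z \right)} = - \frac{2}{3 Z}$ ($G{\left(Z \right)} = - \frac{\frac{1}{Z} \left(-2 + 4\right)}{3} = - \frac{\frac{1}{Z} 2}{3} = - \frac{2 \frac{1}{Z}}{3} = - \frac{2}{3 Z}$)
$W{\left(B \right)} = -5 - \frac{2}{3 B}$ ($W{\left(B \right)} = - \frac{2}{3 B} - 5 = -5 - \frac{2}{3 B}$)
$\frac{H{\left(78,f{\left(-14 \right)} \right)}}{Q{\left(W{\left(-6 \right)} \right)}} = \frac{193}{-5 - \frac{2}{3 \left(-6\right)}} = \frac{193}{-5 - - \frac{1}{9}} = \frac{193}{-5 + \frac{1}{9}} = \frac{193}{- \frac{44}{9}} = 193 \left(- \frac{9}{44}\right) = - \frac{1737}{44}$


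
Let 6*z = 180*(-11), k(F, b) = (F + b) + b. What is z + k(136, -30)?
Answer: -254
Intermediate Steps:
k(F, b) = F + 2*b
z = -330 (z = (180*(-11))/6 = (1/6)*(-1980) = -330)
z + k(136, -30) = -330 + (136 + 2*(-30)) = -330 + (136 - 60) = -330 + 76 = -254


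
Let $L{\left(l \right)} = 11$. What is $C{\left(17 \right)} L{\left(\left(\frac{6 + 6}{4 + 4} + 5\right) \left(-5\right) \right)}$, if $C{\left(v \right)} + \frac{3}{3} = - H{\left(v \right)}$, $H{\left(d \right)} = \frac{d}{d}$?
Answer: $-22$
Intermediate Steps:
$H{\left(d \right)} = 1$
$C{\left(v \right)} = -2$ ($C{\left(v \right)} = -1 - 1 = -2$)
$C{\left(17 \right)} L{\left(\left(\frac{6 + 6}{4 + 4} + 5\right) \left(-5\right) \right)} = \left(-2\right) 11 = -22$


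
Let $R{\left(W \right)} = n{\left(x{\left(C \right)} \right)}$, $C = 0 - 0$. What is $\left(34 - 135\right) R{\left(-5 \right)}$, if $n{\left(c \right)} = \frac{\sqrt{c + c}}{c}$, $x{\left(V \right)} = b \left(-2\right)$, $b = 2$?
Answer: $\frac{101 i \sqrt{2}}{2} \approx 71.418 i$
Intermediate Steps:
$C = 0$ ($C = 0 + 0 = 0$)
$x{\left(V \right)} = -4$ ($x{\left(V \right)} = 2 \left(-2\right) = -4$)
$n{\left(c \right)} = \frac{\sqrt{2}}{\sqrt{c}}$ ($n{\left(c \right)} = \frac{\sqrt{2 c}}{c} = \frac{\sqrt{2} \sqrt{c}}{c} = \frac{\sqrt{2}}{\sqrt{c}}$)
$R{\left(W \right)} = - \frac{i \sqrt{2}}{2}$ ($R{\left(W \right)} = \frac{\sqrt{2}}{2 i} = \sqrt{2} \left(- \frac{i}{2}\right) = - \frac{i \sqrt{2}}{2}$)
$\left(34 - 135\right) R{\left(-5 \right)} = \left(34 - 135\right) \left(- \frac{i \sqrt{2}}{2}\right) = - 101 \left(- \frac{i \sqrt{2}}{2}\right) = \frac{101 i \sqrt{2}}{2}$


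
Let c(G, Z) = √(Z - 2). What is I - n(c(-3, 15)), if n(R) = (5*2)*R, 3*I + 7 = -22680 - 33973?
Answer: -56660/3 - 10*√13 ≈ -18923.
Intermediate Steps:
c(G, Z) = √(-2 + Z)
I = -56660/3 (I = -7/3 + (-22680 - 33973)/3 = -7/3 + (⅓)*(-56653) = -7/3 - 56653/3 = -56660/3 ≈ -18887.)
n(R) = 10*R
I - n(c(-3, 15)) = -56660/3 - 10*√(-2 + 15) = -56660/3 - 10*√13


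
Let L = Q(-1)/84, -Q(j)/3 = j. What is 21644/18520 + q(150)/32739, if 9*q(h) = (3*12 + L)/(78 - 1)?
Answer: 1718718708593/1470644392140 ≈ 1.1687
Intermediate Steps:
Q(j) = -3*j
L = 1/28 (L = -3*(-1)/84 = 3*(1/84) = 1/28 ≈ 0.035714)
q(h) = 1009/19404 (q(h) = ((3*12 + 1/28)/(78 - 1))/9 = ((36 + 1/28)/77)/9 = ((1009/28)*(1/77))/9 = (⅑)*(1009/2156) = 1009/19404)
21644/18520 + q(150)/32739 = 21644/18520 + (1009/19404)/32739 = 21644*(1/18520) + (1009/19404)*(1/32739) = 5411/4630 + 1009/635267556 = 1718718708593/1470644392140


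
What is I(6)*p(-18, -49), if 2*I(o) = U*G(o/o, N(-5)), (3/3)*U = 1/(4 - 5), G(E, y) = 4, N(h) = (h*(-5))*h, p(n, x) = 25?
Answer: -50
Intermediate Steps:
N(h) = -5*h² (N(h) = (-5*h)*h = -5*h²)
U = -1 (U = 1/(4 - 5) = 1/(-1) = -1)
I(o) = -2 (I(o) = (-1*4)/2 = (½)*(-4) = -2)
I(6)*p(-18, -49) = -2*25 = -50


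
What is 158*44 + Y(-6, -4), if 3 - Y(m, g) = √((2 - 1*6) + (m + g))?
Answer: 6955 - I*√14 ≈ 6955.0 - 3.7417*I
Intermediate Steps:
Y(m, g) = 3 - √(-4 + g + m) (Y(m, g) = 3 - √((2 - 1*6) + (m + g)) = 3 - √((2 - 6) + (g + m)) = 3 - √(-4 + (g + m)) = 3 - √(-4 + g + m))
158*44 + Y(-6, -4) = 158*44 + (3 - √(-4 - 4 - 6)) = 6952 + (3 - √(-14)) = 6952 + (3 - I*√14) = 6955 - I*√14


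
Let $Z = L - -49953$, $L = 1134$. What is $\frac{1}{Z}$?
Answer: $\frac{1}{51087} \approx 1.9574 \cdot 10^{-5}$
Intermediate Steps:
$Z = 51087$ ($Z = 1134 - -49953 = 1134 + 49953 = 51087$)
$\frac{1}{Z} = \frac{1}{51087}$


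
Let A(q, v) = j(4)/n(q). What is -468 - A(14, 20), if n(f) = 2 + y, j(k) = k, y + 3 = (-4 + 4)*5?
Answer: -464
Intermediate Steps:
y = -3 (y = -3 + (-4 + 4)*5 = -3 + 0*5 = -3 + 0 = -3)
n(f) = -1 (n(f) = 2 - 3 = -1)
A(q, v) = -4 (A(q, v) = 4/(-1) = 4*(-1) = -4)
-468 - A(14, 20) = -468 - 1*(-4) = -468 + 4 = -464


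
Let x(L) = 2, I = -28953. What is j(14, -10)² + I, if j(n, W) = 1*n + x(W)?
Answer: -28697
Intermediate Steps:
j(n, W) = 2 + n (j(n, W) = 1*n + 2 = n + 2 = 2 + n)
j(14, -10)² + I = (2 + 14)² - 28953 = 16² - 28953 = 256 - 28953 = -28697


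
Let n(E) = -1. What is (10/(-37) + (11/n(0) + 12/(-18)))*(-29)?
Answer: 38425/111 ≈ 346.17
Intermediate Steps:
(10/(-37) + (11/n(0) + 12/(-18)))*(-29) = (10/(-37) + (11/(-1) + 12/(-18)))*(-29) = (10*(-1/37) + (11*(-1) + 12*(-1/18)))*(-29) = (-10/37 + (-11 - ⅔))*(-29) = (-10/37 - 35/3)*(-29) = -1325/111*(-29) = 38425/111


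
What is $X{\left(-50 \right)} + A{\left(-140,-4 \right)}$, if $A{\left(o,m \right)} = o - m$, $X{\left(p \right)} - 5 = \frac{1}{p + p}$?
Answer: $- \frac{13101}{100} \approx -131.01$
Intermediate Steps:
$X{\left(p \right)} = 5 + \frac{1}{2 p}$ ($X{\left(p \right)} = 5 + \frac{1}{p + p} = 5 + \frac{1}{2 p}$)
$X{\left(-50 \right)} + A{\left(-140,-4 \right)} = \left(5 + \frac{1}{2 \left(-50\right)}\right) - 136 = \left(5 + \frac{1}{2} \left(- \frac{1}{50}\right)\right) + \left(-140 + 4\right) = \left(5 - \frac{1}{100}\right) - 136 = \frac{499}{100} - 136 = - \frac{13101}{100}$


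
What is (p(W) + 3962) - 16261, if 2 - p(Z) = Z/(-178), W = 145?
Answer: -2188721/178 ≈ -12296.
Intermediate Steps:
p(Z) = 2 + Z/178 (p(Z) = 2 - Z/(-178) = 2 - Z*(-1)/178 = 2 - (-1)*Z/178 = 2 + Z/178)
(p(W) + 3962) - 16261 = ((2 + (1/178)*145) + 3962) - 16261 = ((2 + 145/178) + 3962) - 16261 = (501/178 + 3962) - 16261 = 705737/178 - 16261 = -2188721/178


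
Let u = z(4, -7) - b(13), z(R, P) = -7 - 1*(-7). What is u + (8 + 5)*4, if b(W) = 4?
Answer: 48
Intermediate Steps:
z(R, P) = 0 (z(R, P) = -7 + 7 = 0)
u = -4 (u = 0 - 1*4 = 0 - 4 = -4)
u + (8 + 5)*4 = -4 + (8 + 5)*4 = -4 + 13*4 = -4 + 52 = 48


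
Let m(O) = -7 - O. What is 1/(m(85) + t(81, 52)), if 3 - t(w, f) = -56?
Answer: -1/33 ≈ -0.030303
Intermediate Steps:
t(w, f) = 59 (t(w, f) = 3 - 1*(-56) = 3 + 56 = 59)
1/(m(85) + t(81, 52)) = 1/((-7 - 1*85) + 59) = 1/((-7 - 85) + 59) = 1/(-92 + 59) = 1/(-33) = -1/33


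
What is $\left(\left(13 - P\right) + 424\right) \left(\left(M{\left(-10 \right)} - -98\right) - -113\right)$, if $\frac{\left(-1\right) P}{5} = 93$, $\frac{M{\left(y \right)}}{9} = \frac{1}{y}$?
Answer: $\frac{947551}{5} \approx 1.8951 \cdot 10^{5}$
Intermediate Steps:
$M{\left(y \right)} = \frac{9}{y}$
$P = -465$ ($P = \left(-5\right) 93 = -465$)
$\left(\left(13 - P\right) + 424\right) \left(\left(M{\left(-10 \right)} - -98\right) - -113\right) = \left(\left(13 - -465\right) + 424\right) \left(\left(\frac{9}{-10} - -98\right) - -113\right) = \left(\left(13 + 465\right) + 424\right) \left(\left(9 \left(- \frac{1}{10}\right) + 98\right) + 113\right) = \left(478 + 424\right) \left(\left(- \frac{9}{10} + 98\right) + 113\right) = 902 \left(\frac{971}{10} + 113\right) = 902 \cdot \frac{2101}{10} = \frac{947551}{5}$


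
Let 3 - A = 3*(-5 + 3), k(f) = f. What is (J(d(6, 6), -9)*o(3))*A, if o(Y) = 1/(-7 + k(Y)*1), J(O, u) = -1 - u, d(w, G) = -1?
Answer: -18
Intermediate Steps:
A = 9 (A = 3 - 3*(-5 + 3) = 3 - 3*(-2) = 3 - 1*(-6) = 3 + 6 = 9)
o(Y) = 1/(-7 + Y) (o(Y) = 1/(-7 + Y*1) = 1/(-7 + Y))
(J(d(6, 6), -9)*o(3))*A = ((-1 - 1*(-9))/(-7 + 3))*9 = ((-1 + 9)/(-4))*9 = (8*(-¼))*9 = -2*9 = -18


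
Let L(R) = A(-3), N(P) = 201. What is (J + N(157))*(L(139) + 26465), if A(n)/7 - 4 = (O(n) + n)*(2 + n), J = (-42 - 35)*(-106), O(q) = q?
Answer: 221912205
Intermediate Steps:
J = 8162 (J = -77*(-106) = 8162)
A(n) = 28 + 14*n*(2 + n) (A(n) = 28 + 7*((n + n)*(2 + n)) = 28 + 7*((2*n)*(2 + n)) = 28 + 7*(2*n*(2 + n)) = 28 + 14*n*(2 + n))
L(R) = 70 (L(R) = 28 + 14*(-3)² + 28*(-3) = 28 + 14*9 - 84 = 28 + 126 - 84 = 70)
(J + N(157))*(L(139) + 26465) = (8162 + 201)*(70 + 26465) = 8363*26535 = 221912205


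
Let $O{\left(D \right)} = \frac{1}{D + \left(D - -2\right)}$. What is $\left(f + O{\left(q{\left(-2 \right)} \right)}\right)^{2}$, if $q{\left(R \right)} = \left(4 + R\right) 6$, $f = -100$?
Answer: $\frac{6754801}{676} \approx 9992.3$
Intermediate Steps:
$q{\left(R \right)} = 24 + 6 R$
$O{\left(D \right)} = \frac{1}{2 + 2 D}$ ($O{\left(D \right)} = \frac{1}{D + \left(D + 2\right)} = \frac{1}{D + \left(2 + D\right)} = \frac{1}{2 + 2 D}$)
$\left(f + O{\left(q{\left(-2 \right)} \right)}\right)^{2} = \left(-100 + \frac{1}{2 \left(1 + \left(24 + 6 \left(-2\right)\right)\right)}\right)^{2} = \left(-100 + \frac{1}{2 \left(1 + \left(24 - 12\right)\right)}\right)^{2} = \left(-100 + \frac{1}{2 \left(1 + 12\right)}\right)^{2} = \left(-100 + \frac{1}{2 \cdot 13}\right)^{2} = \left(-100 + \frac{1}{2} \cdot \frac{1}{13}\right)^{2} = \left(-100 + \frac{1}{26}\right)^{2} = \left(- \frac{2599}{26}\right)^{2} = \frac{6754801}{676}$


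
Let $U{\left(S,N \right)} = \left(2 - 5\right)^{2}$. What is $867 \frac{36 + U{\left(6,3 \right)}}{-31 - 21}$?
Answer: $- \frac{39015}{52} \approx -750.29$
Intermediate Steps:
$U{\left(S,N \right)} = 9$ ($U{\left(S,N \right)} = \left(-3\right)^{2} = 9$)
$867 \frac{36 + U{\left(6,3 \right)}}{-31 - 21} = 867 \frac{36 + 9}{-31 - 21} = 867 \frac{45}{-52} = 867 \cdot 45 \left(- \frac{1}{52}\right) = 867 \left(- \frac{45}{52}\right) = - \frac{39015}{52}$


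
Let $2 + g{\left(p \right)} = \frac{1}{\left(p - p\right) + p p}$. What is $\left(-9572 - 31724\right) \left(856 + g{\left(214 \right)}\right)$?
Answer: $- \frac{403769420340}{11449} \approx -3.5267 \cdot 10^{7}$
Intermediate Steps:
$g{\left(p \right)} = -2 + \frac{1}{p^{2}}$ ($g{\left(p \right)} = -2 + \frac{1}{\left(p - p\right) + p p} = -2 + \frac{1}{0 + p^{2}} = -2 + \frac{1}{p^{2}}$)
$\left(-9572 - 31724\right) \left(856 + g{\left(214 \right)}\right) = \left(-9572 - 31724\right) \left(856 - \left(2 - \frac{1}{45796}\right)\right) = - 41296 \left(856 + \left(-2 + \frac{1}{45796}\right)\right) = - 41296 \left(856 - \frac{91591}{45796}\right) = \left(-41296\right) \frac{39109785}{45796} = - \frac{403769420340}{11449}$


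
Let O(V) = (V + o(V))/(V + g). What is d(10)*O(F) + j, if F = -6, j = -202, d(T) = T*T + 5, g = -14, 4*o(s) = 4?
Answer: -703/4 ≈ -175.75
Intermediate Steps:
o(s) = 1 (o(s) = (¼)*4 = 1)
d(T) = 5 + T² (d(T) = T² + 5 = 5 + T²)
O(V) = (1 + V)/(-14 + V) (O(V) = (V + 1)/(V - 14) = (1 + V)/(-14 + V))
d(10)*O(F) + j = (5 + 10²)*((1 - 6)/(-14 - 6)) - 202 = (5 + 100)*(-5/(-20)) - 202 = 105*(-1/20*(-5)) - 202 = 105*(¼) - 202 = 105/4 - 202 = -703/4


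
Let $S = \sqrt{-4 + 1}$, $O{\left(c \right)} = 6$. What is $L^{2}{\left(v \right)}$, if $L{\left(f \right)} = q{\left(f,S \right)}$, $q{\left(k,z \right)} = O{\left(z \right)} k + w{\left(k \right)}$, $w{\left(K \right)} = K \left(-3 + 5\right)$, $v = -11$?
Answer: $7744$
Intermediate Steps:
$S = i \sqrt{3}$ ($S = \sqrt{-3} = i \sqrt{3} \approx 1.732 i$)
$w{\left(K \right)} = 2 K$ ($w{\left(K \right)} = K 2 = 2 K$)
$q{\left(k,z \right)} = 8 k$ ($q{\left(k,z \right)} = 6 k + 2 k = 8 k$)
$L{\left(f \right)} = 8 f$
$L^{2}{\left(v \right)} = \left(8 \left(-11\right)\right)^{2} = \left(-88\right)^{2} = 7744$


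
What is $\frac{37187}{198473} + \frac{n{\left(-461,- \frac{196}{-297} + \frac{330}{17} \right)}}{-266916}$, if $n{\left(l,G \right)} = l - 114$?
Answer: $\frac{10039927267}{52975619268} \approx 0.18952$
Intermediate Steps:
$n{\left(l,G \right)} = -114 + l$
$\frac{37187}{198473} + \frac{n{\left(-461,- \frac{196}{-297} + \frac{330}{17} \right)}}{-266916} = \frac{37187}{198473} + \frac{-114 - 461}{-266916} = 37187 \cdot \frac{1}{198473} - - \frac{575}{266916} = \frac{37187}{198473} + \frac{575}{266916} = \frac{10039927267}{52975619268}$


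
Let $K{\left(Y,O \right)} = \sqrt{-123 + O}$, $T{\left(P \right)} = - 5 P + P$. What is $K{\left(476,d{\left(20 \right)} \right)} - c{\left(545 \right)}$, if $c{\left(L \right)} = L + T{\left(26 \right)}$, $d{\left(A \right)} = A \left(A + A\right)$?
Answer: $-441 + \sqrt{677} \approx -414.98$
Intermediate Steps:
$T{\left(P \right)} = - 4 P$
$d{\left(A \right)} = 2 A^{2}$ ($d{\left(A \right)} = A 2 A = 2 A^{2}$)
$c{\left(L \right)} = -104 + L$ ($c{\left(L \right)} = L - 104 = -104 + L$)
$K{\left(476,d{\left(20 \right)} \right)} - c{\left(545 \right)} = \sqrt{-123 + 2 \cdot 20^{2}} - \left(-104 + 545\right) = \sqrt{-123 + 2 \cdot 400} - 441 = \sqrt{-123 + 800} - 441 = \sqrt{677} - 441 = -441 + \sqrt{677}$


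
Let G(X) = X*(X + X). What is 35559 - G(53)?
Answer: 29941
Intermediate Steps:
G(X) = 2*X² (G(X) = X*(2*X) = 2*X²)
35559 - G(53) = 35559 - 2*53² = 35559 - 2*2809 = 35559 - 1*5618 = 35559 - 5618 = 29941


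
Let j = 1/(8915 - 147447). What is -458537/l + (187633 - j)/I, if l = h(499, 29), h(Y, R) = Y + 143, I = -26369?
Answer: -845850246786695/1172597048868 ≈ -721.35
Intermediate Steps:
j = -1/138532 (j = 1/(-138532) = -1/138532 ≈ -7.2186e-6)
h(Y, R) = 143 + Y
l = 642 (l = 143 + 499 = 642)
-458537/l + (187633 - j)/I = -458537/642 + (187633 - 1*(-1/138532))/(-26369) = -458537*1/642 + (187633 + 1/138532)*(-1/26369) = -458537/642 + (25993174757/138532)*(-1/26369) = -458537/642 - 25993174757/3652950308 = -845850246786695/1172597048868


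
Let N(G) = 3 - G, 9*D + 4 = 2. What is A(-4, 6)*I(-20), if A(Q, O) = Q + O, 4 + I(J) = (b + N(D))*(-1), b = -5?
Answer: -40/9 ≈ -4.4444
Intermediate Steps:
D = -2/9 (D = -4/9 + (⅑)*2 = -4/9 + 2/9 = -2/9 ≈ -0.22222)
I(J) = -20/9 (I(J) = -4 + (-5 + (3 - 1*(-2/9)))*(-1) = -4 + (-5 + (3 + 2/9))*(-1) = -4 + (-5 + 29/9)*(-1) = -4 - 16/9*(-1) = -4 + 16/9 = -20/9)
A(Q, O) = O + Q
A(-4, 6)*I(-20) = (6 - 4)*(-20/9) = 2*(-20/9) = -40/9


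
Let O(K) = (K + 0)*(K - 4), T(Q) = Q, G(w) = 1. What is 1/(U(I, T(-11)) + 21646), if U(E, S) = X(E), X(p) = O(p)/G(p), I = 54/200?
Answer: 10000/216449929 ≈ 4.6200e-5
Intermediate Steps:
I = 27/100 (I = 54*(1/200) = 27/100 ≈ 0.27000)
O(K) = K*(-4 + K)
X(p) = p*(-4 + p) (X(p) = (p*(-4 + p))/1 = (p*(-4 + p))*1 = p*(-4 + p))
U(E, S) = E*(-4 + E)
1/(U(I, T(-11)) + 21646) = 1/(27*(-4 + 27/100)/100 + 21646) = 1/((27/100)*(-373/100) + 21646) = 1/(-10071/10000 + 21646) = 1/(216449929/10000) = 10000/216449929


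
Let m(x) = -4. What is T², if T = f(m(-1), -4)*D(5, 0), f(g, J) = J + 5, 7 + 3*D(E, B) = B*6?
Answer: 49/9 ≈ 5.4444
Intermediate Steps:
D(E, B) = -7/3 + 2*B (D(E, B) = -7/3 + (B*6)/3 = -7/3 + (6*B)/3 = -7/3 + 2*B)
f(g, J) = 5 + J
T = -7/3 (T = (5 - 4)*(-7/3 + 2*0) = 1*(-7/3 + 0) = 1*(-7/3) = -7/3 ≈ -2.3333)
T² = (-7/3)² = 49/9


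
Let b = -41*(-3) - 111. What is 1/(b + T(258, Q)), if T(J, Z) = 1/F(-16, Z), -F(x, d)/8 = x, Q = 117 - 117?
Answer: 128/1537 ≈ 0.083279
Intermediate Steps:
Q = 0
F(x, d) = -8*x
T(J, Z) = 1/128 (T(J, Z) = 1/(-8*(-16)) = 1/128)
b = 12 (b = 123 - 111 = 12)
1/(b + T(258, Q)) = 1/(12 + 1/128) = 1/(1537/128) = 128/1537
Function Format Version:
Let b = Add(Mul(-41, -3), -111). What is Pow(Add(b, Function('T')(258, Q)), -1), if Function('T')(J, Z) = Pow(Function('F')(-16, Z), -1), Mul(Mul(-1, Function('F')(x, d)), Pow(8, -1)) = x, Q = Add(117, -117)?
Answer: Rational(128, 1537) ≈ 0.083279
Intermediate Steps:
Q = 0
Function('F')(x, d) = Mul(-8, x)
Function('T')(J, Z) = Rational(1, 128) (Function('T')(J, Z) = Pow(Mul(-8, -16), -1) = Pow(128, -1) = Rational(1, 128))
b = 12 (b = Add(123, -111) = 12)
Pow(Add(b, Function('T')(258, Q)), -1) = Pow(Add(12, Rational(1, 128)), -1) = Pow(Rational(1537, 128), -1) = Rational(128, 1537)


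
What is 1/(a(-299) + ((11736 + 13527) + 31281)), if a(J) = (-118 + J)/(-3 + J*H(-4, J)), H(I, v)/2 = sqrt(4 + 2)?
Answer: 13480183701/762223499310407 - 83122*sqrt(6)/2286670497931221 ≈ 1.7685e-5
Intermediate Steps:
H(I, v) = 2*sqrt(6) (H(I, v) = 2*sqrt(4 + 2) = 2*sqrt(6))
a(J) = (-118 + J)/(-3 + 2*J*sqrt(6)) (a(J) = (-118 + J)/(-3 + J*(2*sqrt(6))) = (-118 + J)/(-3 + 2*J*sqrt(6)))
1/(a(-299) + ((11736 + 13527) + 31281)) = 1/((-118 - 299)/(-3 + 2*(-299)*sqrt(6)) + ((11736 + 13527) + 31281)) = 1/(-417/(-3 - 598*sqrt(6)) + (25263 + 31281)) = 1/(-417/(-3 - 598*sqrt(6)) + 56544) = 1/(56544 - 417/(-3 - 598*sqrt(6)))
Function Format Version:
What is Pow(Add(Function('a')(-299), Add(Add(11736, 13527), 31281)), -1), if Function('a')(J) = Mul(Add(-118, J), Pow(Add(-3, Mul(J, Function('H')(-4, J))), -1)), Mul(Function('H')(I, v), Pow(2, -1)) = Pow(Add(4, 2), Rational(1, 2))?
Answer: Add(Rational(13480183701, 762223499310407), Mul(Rational(-83122, 2286670497931221), Pow(6, Rational(1, 2)))) ≈ 1.7685e-5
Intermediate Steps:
Function('H')(I, v) = Mul(2, Pow(6, Rational(1, 2))) (Function('H')(I, v) = Mul(2, Pow(Add(4, 2), Rational(1, 2))) = Mul(2, Pow(6, Rational(1, 2))))
Function('a')(J) = Mul(Pow(Add(-3, Mul(2, J, Pow(6, Rational(1, 2)))), -1), Add(-118, J)) (Function('a')(J) = Mul(Add(-118, J), Pow(Add(-3, Mul(J, Mul(2, Pow(6, Rational(1, 2))))), -1)) = Mul(Add(-118, J), Pow(Add(-3, Mul(2, J, Pow(6, Rational(1, 2)))), -1)) = Mul(Pow(Add(-3, Mul(2, J, Pow(6, Rational(1, 2)))), -1), Add(-118, J)))
Pow(Add(Function('a')(-299), Add(Add(11736, 13527), 31281)), -1) = Pow(Add(Mul(Pow(Add(-3, Mul(2, -299, Pow(6, Rational(1, 2)))), -1), Add(-118, -299)), Add(Add(11736, 13527), 31281)), -1) = Pow(Add(Mul(Pow(Add(-3, Mul(-598, Pow(6, Rational(1, 2)))), -1), -417), Add(25263, 31281)), -1) = Pow(Add(Mul(-417, Pow(Add(-3, Mul(-598, Pow(6, Rational(1, 2)))), -1)), 56544), -1) = Pow(Add(56544, Mul(-417, Pow(Add(-3, Mul(-598, Pow(6, Rational(1, 2)))), -1))), -1)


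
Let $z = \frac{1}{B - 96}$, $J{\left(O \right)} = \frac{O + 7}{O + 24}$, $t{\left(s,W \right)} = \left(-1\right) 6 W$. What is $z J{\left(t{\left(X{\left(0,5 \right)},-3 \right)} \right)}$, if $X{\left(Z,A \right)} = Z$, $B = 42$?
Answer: $- \frac{25}{2268} \approx -0.011023$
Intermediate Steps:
$t{\left(s,W \right)} = - 6 W$
$J{\left(O \right)} = \frac{7 + O}{24 + O}$
$z = - \frac{1}{54}$ ($z = \frac{1}{42 - 96} = \frac{1}{-54} = - \frac{1}{54} \approx -0.018519$)
$z J{\left(t{\left(X{\left(0,5 \right)},-3 \right)} \right)} = - \frac{\frac{1}{24 - -18} \left(7 - -18\right)}{54} = - \frac{\frac{1}{24 + 18} \left(7 + 18\right)}{54} = - \frac{\frac{1}{42} \cdot 25}{54} = \left(- \frac{1}{54}\right) \frac{25}{42} = - \frac{25}{2268}$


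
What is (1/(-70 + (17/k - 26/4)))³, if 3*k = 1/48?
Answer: 8/106698760407 ≈ 7.4977e-11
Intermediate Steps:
k = 1/144 (k = (⅓)/48 = (⅓)*(1/48) = 1/144 ≈ 0.0069444)
(1/(-70 + (17/k - 26/4)))³ = (1/(-70 + (17/(1/144) - 26/4)))³ = (1/(-70 + (17*144 - 26*¼)))³ = (1/(-70 + (2448 - 13/2)))³ = (1/(-70 + 4883/2))³ = (1/(4743/2))³ = (2/4743)³ = 8/106698760407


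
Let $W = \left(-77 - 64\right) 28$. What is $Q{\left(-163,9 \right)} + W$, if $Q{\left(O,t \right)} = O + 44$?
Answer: $-4067$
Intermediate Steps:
$Q{\left(O,t \right)} = 44 + O$
$W = -3948$ ($W = \left(-141\right) 28 = -3948$)
$Q{\left(-163,9 \right)} + W = \left(44 - 163\right) - 3948 = -119 - 3948 = -4067$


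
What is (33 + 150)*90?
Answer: 16470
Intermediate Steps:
(33 + 150)*90 = 183*90 = 16470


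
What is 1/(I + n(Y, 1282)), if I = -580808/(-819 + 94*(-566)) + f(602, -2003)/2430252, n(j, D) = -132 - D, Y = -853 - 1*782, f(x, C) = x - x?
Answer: -54023/75807714 ≈ -0.00071263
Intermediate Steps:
f(x, C) = 0
Y = -1635 (Y = -853 - 782 = -1635)
I = 580808/54023 (I = -580808/(-819 + 94*(-566)) + 0/2430252 = -580808/(-819 - 53204) + 0*(1/2430252) = -580808/(-54023) + 0 = -580808*(-1/54023) + 0 = 580808/54023 + 0 = 580808/54023 ≈ 10.751)
1/(I + n(Y, 1282)) = 1/(580808/54023 + (-132 - 1*1282)) = 1/(580808/54023 + (-132 - 1282)) = 1/(580808/54023 - 1414) = 1/(-75807714/54023) = -54023/75807714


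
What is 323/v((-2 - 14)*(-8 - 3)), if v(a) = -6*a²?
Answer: -323/185856 ≈ -0.0017379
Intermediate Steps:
323/v((-2 - 14)*(-8 - 3)) = 323/((-6*(-8 - 3)²*(-2 - 14)²)) = 323/((-6*(-16*(-11))²)) = 323/((-6*176²)) = 323/((-6*30976)) = 323/(-185856) = 323*(-1/185856) = -323/185856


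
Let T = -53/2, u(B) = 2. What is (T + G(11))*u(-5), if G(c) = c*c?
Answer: 189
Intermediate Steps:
G(c) = c**2
T = -53/2 ≈ -26.500
(T + G(11))*u(-5) = (-53/2 + 11**2)*2 = (-53/2 + 121)*2 = (189/2)*2 = 189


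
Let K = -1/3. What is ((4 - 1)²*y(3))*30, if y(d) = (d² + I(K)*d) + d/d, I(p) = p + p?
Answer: 2160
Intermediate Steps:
K = -⅓ (K = -1*⅓ = -⅓ ≈ -0.33333)
I(p) = 2*p
y(d) = 1 + d² - 2*d/3 (y(d) = (d² + (2*(-⅓))*d) + d/d = (d² - 2*d/3) + 1 = 1 + d² - 2*d/3)
((4 - 1)²*y(3))*30 = ((4 - 1)²*(1 + 3² - ⅔*3))*30 = (3²*(1 + 9 - 2))*30 = (9*8)*30 = 72*30 = 2160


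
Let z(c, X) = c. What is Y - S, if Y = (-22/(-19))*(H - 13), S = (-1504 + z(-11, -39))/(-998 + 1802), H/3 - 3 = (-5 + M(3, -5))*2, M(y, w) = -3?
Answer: -296997/5092 ≈ -58.326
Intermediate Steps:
H = -39 (H = 9 + 3*((-5 - 3)*2) = 9 + 3*(-8*2) = 9 + 3*(-16) = 9 - 48 = -39)
S = -505/268 (S = (-1504 - 11)/(-998 + 1802) = -1515/804 = -1515*1/804 = -505/268 ≈ -1.8843)
Y = -1144/19 (Y = (-22/(-19))*(-39 - 13) = -22*(-1/19)*(-52) = (22/19)*(-52) = -1144/19 ≈ -60.211)
Y - S = -1144/19 - 1*(-505/268) = -1144/19 + 505/268 = -296997/5092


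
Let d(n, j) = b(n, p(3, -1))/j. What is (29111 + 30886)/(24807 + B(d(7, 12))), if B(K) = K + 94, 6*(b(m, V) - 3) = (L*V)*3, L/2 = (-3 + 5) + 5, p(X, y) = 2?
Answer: 719964/298829 ≈ 2.4093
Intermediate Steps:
L = 14 (L = 2*((-3 + 5) + 5) = 2*(2 + 5) = 2*7 = 14)
b(m, V) = 3 + 7*V (b(m, V) = 3 + ((14*V)*3)/6 = 3 + (42*V)/6 = 3 + 7*V)
d(n, j) = 17/j (d(n, j) = (3 + 7*2)/j = (3 + 14)/j = 17/j)
B(K) = 94 + K
(29111 + 30886)/(24807 + B(d(7, 12))) = (29111 + 30886)/(24807 + (94 + 17/12)) = 59997/(24807 + (94 + 17*(1/12))) = 59997/(24807 + (94 + 17/12)) = 59997/(24807 + 1145/12) = 59997/(298829/12) = 59997*(12/298829) = 719964/298829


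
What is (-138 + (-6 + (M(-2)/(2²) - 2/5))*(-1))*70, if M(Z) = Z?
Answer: -9177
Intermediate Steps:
(-138 + (-6 + (M(-2)/(2²) - 2/5))*(-1))*70 = (-138 + (-6 + (-2/(2²) - 2/5))*(-1))*70 = (-138 + (-6 + (-2/4 - 2*⅕))*(-1))*70 = (-138 + (-6 + (-2*¼ - ⅖))*(-1))*70 = (-138 + (-6 + (-½ - ⅖))*(-1))*70 = (-138 + (-6 - 9/10)*(-1))*70 = (-138 - 69/10*(-1))*70 = (-138 + 69/10)*70 = -1311/10*70 = -9177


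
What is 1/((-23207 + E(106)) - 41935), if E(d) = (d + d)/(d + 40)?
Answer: -73/4755260 ≈ -1.5351e-5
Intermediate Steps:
E(d) = 2*d/(40 + d) (E(d) = (2*d)/(40 + d) = 2*d/(40 + d))
1/((-23207 + E(106)) - 41935) = 1/((-23207 + 2*106/(40 + 106)) - 41935) = 1/((-23207 + 2*106/146) - 41935) = 1/((-23207 + 2*106*(1/146)) - 41935) = 1/((-23207 + 106/73) - 41935) = 1/(-1694005/73 - 41935) = 1/(-4755260/73) = -73/4755260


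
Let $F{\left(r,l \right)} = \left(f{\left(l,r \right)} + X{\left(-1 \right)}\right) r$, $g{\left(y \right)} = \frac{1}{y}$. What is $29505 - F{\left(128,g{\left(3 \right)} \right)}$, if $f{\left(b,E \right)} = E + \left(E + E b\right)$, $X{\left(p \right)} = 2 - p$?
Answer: $- \frac{27325}{3} \approx -9108.3$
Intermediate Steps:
$f{\left(b,E \right)} = 2 E + E b$
$F{\left(r,l \right)} = r \left(3 + r \left(2 + l\right)\right)$ ($F{\left(r,l \right)} = \left(r \left(2 + l\right) + \left(2 - -1\right)\right) r = \left(r \left(2 + l\right) + \left(2 + 1\right)\right) r = \left(r \left(2 + l\right) + 3\right) r = \left(3 + r \left(2 + l\right)\right) r = r \left(3 + r \left(2 + l\right)\right)$)
$29505 - F{\left(128,g{\left(3 \right)} \right)} = 29505 - 128 \left(3 + 128 \left(2 + \frac{1}{3}\right)\right) = 29505 - 128 \left(3 + 128 \cdot \frac{7}{3}\right) = 29505 - 128 \left(3 + \frac{896}{3}\right) = 29505 - 128 \cdot \frac{905}{3} = 29505 - \frac{115840}{3} = - \frac{27325}{3}$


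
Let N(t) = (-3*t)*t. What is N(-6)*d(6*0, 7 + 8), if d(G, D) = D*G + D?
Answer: -1620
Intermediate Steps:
d(G, D) = D + D*G
N(t) = -3*t²
N(-6)*d(6*0, 7 + 8) = (-3*(-6)²)*((7 + 8)*(1 + 6*0)) = (-3*36)*(15*(1 + 0)) = -1620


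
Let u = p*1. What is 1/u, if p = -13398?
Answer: -1/13398 ≈ -7.4638e-5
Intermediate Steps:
u = -13398 (u = -13398*1 = -13398)
1/u = 1/(-13398) = -1/13398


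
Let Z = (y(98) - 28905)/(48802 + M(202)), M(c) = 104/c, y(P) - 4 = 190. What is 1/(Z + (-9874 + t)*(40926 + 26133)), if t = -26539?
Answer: -4929054/12035859521088629 ≈ -4.0953e-10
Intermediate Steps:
y(P) = 194 (y(P) = 4 + 190 = 194)
Z = -2899811/4929054 (Z = (194 - 28905)/(48802 + 104/202) = -28711/(48802 + 104*(1/202)) = -28711/(48802 + 52/101) = -28711/4929054/101 = -28711*101/4929054 = -2899811/4929054 ≈ -0.58831)
1/(Z + (-9874 + t)*(40926 + 26133)) = 1/(-2899811/4929054 + (-9874 - 26539)*(40926 + 26133)) = 1/(-2899811/4929054 - 36413*67059) = 1/(-2899811/4929054 - 2441819367) = 1/(-12035859521088629/4929054) = -4929054/12035859521088629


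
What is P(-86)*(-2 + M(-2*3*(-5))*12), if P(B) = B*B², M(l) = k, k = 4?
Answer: -29258576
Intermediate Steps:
M(l) = 4
P(B) = B³
P(-86)*(-2 + M(-2*3*(-5))*12) = (-86)³*(-2 + 4*12) = -636056*(-2 + 48) = -636056*46 = -29258576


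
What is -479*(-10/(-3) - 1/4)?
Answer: -17723/12 ≈ -1476.9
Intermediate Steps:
-479*(-10/(-3) - 1/4) = -479*(-10*(-⅓) - 1*¼) = -479*(10/3 - ¼) = -479*37/12 = -17723/12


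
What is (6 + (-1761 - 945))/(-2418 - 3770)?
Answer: 675/1547 ≈ 0.43633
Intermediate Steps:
(6 + (-1761 - 945))/(-2418 - 3770) = (6 - 2706)/(-6188) = -2700*(-1/6188) = 675/1547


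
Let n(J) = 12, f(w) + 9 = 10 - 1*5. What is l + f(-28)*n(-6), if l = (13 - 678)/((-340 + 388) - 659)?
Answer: -28663/611 ≈ -46.912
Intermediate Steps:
f(w) = -4 (f(w) = -9 + (10 - 1*5) = -9 + (10 - 5) = -9 + 5 = -4)
l = 665/611 (l = -665/(48 - 659) = -665/(-611) = -665*(-1/611) = 665/611 ≈ 1.0884)
l + f(-28)*n(-6) = 665/611 - 4*12 = 665/611 - 48 = -28663/611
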